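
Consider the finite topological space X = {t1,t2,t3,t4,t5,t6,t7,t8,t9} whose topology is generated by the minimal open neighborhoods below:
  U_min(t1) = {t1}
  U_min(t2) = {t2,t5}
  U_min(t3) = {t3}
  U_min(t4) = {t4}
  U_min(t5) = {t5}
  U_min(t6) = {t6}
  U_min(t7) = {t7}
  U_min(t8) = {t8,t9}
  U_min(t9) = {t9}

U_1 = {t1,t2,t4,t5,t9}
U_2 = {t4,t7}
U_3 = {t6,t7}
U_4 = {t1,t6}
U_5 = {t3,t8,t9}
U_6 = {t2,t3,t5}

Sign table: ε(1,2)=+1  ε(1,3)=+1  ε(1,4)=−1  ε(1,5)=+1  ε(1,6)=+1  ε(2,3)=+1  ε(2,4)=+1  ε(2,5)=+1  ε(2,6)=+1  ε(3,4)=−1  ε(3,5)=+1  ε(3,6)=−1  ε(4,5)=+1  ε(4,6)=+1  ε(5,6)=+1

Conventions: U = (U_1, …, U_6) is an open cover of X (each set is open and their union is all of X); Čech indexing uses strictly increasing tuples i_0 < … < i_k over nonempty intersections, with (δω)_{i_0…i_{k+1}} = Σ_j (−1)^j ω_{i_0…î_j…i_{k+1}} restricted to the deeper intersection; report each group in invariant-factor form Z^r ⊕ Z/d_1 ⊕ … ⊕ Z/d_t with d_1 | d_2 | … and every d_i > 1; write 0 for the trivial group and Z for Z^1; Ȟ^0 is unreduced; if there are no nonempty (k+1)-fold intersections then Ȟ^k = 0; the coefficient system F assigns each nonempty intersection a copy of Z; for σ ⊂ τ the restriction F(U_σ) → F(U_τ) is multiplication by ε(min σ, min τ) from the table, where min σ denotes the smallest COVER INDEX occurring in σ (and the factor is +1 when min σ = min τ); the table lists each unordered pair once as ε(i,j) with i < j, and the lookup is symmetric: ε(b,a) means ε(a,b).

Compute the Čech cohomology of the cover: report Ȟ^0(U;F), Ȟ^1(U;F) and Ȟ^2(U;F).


Ȟ^0 = Z, Ȟ^1 = Z^2, Ȟ^2 = 0

nonempty overlaps:
  U12={t4} U14={t1} U15={t9} U16={t2,t5} U23={t7} U34={t6} U56={t3}
C dims 6,7; δ0: rk 5, SNF 1^5
degree 0: 6−5−0 = 1 → Ȟ^0 ≅ Z
degree 1: 7−0−5 = 2 → Ȟ^1 ≅ Z^2
degree 2: 0−0−0 = 0 → Ȟ^2 ≅ 0


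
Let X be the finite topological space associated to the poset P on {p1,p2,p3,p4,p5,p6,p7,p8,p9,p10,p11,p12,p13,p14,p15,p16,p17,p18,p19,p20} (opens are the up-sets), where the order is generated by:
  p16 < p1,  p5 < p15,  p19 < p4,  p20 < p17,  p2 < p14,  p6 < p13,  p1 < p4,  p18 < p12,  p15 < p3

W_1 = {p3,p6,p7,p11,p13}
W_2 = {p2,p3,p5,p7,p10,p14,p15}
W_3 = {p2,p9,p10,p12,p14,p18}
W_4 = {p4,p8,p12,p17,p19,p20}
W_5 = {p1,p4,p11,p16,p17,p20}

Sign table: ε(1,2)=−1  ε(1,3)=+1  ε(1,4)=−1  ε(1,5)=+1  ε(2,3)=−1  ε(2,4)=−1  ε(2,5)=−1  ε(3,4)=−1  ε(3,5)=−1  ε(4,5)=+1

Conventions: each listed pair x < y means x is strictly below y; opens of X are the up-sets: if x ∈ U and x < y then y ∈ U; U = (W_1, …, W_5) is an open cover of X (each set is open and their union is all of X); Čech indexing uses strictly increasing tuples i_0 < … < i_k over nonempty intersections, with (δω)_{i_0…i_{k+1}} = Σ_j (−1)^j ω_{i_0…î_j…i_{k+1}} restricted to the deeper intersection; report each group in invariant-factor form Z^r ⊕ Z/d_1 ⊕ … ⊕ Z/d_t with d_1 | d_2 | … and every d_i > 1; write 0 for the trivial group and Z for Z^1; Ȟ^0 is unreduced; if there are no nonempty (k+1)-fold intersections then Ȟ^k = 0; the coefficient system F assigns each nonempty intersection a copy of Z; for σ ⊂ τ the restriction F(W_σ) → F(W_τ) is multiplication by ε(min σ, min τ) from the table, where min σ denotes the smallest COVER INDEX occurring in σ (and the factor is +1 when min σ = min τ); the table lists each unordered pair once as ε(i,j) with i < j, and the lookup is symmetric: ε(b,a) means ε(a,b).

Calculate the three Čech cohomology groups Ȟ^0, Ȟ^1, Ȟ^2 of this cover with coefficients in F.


Ȟ^0 = 0; Ȟ^1 = Z/2; Ȟ^2 = 0

nonempty overlaps:
  W12={p3,p7} W15={p11} W23={p2,p10,p14} W34={p12} W45={p4,p17,p20}
C dims 5,5; δ0: rk 5, SNF 1^4·2
degree 0: 5−5−0 = 0 → Ȟ^0 ≅ 0
degree 1: 5−0−5 = 0 plus torsion [2] → Ȟ^1 ≅ Z/2
degree 2: 0−0−0 = 0 → Ȟ^2 ≅ 0


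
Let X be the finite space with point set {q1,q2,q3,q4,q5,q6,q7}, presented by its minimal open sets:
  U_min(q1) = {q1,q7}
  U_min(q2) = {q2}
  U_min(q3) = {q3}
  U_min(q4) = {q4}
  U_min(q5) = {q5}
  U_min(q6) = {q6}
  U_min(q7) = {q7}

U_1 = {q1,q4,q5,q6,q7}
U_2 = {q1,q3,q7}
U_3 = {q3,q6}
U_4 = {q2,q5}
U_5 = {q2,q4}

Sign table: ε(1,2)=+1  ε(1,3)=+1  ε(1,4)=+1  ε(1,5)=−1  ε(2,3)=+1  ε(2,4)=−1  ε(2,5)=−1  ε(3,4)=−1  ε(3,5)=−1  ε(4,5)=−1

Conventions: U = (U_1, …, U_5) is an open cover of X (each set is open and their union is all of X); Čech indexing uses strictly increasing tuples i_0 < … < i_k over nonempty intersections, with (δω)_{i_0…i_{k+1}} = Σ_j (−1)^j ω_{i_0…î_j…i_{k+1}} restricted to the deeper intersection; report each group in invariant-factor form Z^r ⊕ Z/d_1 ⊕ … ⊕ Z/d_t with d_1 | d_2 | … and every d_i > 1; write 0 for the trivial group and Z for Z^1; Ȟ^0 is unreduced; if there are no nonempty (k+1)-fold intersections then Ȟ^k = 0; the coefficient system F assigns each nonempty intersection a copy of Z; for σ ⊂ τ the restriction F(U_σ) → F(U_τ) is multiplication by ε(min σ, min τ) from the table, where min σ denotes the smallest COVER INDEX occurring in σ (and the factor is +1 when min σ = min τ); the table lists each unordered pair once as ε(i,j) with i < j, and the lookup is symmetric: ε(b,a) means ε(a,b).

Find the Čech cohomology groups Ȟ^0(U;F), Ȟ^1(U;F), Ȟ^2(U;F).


nonempty intersections:
  U12={q1,q7} U13={q6} U14={q5} U15={q4} U23={q3} U45={q2}
C dims 5,6; δ0: rk 4, SNF 1^4
Ȟ^0: (5−4)−0=1 ⇒ Z
Ȟ^1: (6−0)−4=2 ⇒ Z^2
Ȟ^2: (0−0)−0=0 ⇒ 0

Ȟ^0 = Z; Ȟ^1 = Z^2; Ȟ^2 = 0


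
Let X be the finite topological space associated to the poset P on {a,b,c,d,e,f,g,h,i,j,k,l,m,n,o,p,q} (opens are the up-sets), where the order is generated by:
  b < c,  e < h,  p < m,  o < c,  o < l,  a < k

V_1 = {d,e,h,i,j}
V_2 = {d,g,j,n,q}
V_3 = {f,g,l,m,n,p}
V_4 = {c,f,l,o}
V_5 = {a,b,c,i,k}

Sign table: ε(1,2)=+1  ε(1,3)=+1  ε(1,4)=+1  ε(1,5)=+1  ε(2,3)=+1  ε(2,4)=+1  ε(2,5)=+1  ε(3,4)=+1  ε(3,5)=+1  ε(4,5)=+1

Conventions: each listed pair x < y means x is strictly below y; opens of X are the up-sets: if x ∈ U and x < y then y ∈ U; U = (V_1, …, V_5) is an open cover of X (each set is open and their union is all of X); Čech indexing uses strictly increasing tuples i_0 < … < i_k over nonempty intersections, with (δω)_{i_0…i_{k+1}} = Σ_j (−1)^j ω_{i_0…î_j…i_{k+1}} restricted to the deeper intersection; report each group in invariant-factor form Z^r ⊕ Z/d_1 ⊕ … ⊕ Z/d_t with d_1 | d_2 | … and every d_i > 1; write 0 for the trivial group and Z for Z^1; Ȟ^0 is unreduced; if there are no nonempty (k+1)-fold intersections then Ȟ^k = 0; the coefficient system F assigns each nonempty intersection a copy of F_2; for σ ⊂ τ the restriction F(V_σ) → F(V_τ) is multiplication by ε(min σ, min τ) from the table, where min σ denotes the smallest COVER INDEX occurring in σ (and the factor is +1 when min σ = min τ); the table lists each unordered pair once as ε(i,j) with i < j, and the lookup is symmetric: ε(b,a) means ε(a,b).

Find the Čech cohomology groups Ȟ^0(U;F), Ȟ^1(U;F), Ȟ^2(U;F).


nerve of the cover:
  V12={d,j} V15={i} V23={g,n} V34={f,l} V45={c}
C dims 5,5; δ0: rk_F2 4
Ȟ^0 = (5 − 4) − 0 = 1, so Ȟ^0 ≅ Z/2
Ȟ^1 = (5 − 0) − 4 = 1, so Ȟ^1 ≅ Z/2
Ȟ^2 = (0 − 0) − 0 = 0, so Ȟ^2 ≅ 0

Ȟ^0 = Z/2, Ȟ^1 = Z/2 and Ȟ^2 = 0


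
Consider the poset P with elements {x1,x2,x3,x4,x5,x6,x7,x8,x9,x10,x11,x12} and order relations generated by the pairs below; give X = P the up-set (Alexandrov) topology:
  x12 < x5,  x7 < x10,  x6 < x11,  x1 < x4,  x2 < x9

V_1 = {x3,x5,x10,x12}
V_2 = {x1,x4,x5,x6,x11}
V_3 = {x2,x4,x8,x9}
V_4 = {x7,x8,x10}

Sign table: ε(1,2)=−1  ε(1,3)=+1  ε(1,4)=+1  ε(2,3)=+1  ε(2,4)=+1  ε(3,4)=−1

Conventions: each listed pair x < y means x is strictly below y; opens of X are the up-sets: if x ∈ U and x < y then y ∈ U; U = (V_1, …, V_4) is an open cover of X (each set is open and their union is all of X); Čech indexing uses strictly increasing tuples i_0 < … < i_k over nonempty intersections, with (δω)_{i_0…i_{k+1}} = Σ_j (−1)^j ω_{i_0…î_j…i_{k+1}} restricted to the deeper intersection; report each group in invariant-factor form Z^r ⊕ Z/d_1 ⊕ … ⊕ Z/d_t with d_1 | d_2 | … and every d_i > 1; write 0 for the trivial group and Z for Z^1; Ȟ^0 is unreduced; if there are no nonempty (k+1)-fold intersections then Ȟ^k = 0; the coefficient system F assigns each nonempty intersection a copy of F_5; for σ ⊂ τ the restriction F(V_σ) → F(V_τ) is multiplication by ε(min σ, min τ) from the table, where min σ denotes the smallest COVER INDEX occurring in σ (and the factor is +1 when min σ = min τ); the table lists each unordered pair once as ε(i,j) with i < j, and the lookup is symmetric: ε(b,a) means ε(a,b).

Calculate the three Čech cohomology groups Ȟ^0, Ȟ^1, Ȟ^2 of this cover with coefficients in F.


nerve of the cover:
  V12={x5} V14={x10} V23={x4} V34={x8}
C dims 4,4; δ0: rk_F5 3
Ȟ^0 = (4 − 3) − 0 = 1, so Ȟ^0 ≅ Z/5
Ȟ^1 = (4 − 0) − 3 = 1, so Ȟ^1 ≅ Z/5
Ȟ^2 = (0 − 0) − 0 = 0, so Ȟ^2 ≅ 0

Ȟ^0(U;F) ≅ Z/5,  Ȟ^1(U;F) ≅ Z/5,  Ȟ^2(U;F) ≅ 0


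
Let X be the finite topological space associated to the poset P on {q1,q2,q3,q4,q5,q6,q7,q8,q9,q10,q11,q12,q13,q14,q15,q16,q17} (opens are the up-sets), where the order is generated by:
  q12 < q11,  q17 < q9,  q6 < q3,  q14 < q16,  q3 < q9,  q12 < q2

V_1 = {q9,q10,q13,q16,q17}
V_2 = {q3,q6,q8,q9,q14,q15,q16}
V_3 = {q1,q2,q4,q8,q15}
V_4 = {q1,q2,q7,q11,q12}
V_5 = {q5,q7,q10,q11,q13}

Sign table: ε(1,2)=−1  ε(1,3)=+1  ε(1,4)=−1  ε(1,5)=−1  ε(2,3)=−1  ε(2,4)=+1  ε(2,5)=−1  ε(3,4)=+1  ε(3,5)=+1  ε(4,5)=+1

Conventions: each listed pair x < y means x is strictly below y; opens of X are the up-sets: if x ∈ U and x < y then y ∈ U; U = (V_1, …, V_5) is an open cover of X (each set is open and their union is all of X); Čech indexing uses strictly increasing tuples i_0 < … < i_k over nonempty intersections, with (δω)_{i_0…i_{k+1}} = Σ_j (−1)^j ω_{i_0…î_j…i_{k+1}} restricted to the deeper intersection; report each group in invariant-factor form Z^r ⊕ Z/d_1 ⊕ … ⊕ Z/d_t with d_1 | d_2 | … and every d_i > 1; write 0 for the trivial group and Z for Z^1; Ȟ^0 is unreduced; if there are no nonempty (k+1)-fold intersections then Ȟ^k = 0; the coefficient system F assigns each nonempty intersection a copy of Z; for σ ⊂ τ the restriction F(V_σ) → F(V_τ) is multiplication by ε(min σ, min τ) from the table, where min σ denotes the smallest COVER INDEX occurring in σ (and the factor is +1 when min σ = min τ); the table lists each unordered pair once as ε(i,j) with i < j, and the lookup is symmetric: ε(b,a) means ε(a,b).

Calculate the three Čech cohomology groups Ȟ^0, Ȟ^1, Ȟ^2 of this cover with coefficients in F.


Ȟ^0 = 0,  Ȟ^1 = Z/2,  Ȟ^2 = 0

nonempty overlaps:
  V12={q9,q16} V15={q10,q13} V23={q8,q15} V34={q1,q2} V45={q7,q11}
C dims 5,5; δ0: rk 5, SNF 1^4·2
degree 0: 5−5−0 = 0 → Ȟ^0 ≅ 0
degree 1: 5−0−5 = 0 plus torsion [2] → Ȟ^1 ≅ Z/2
degree 2: 0−0−0 = 0 → Ȟ^2 ≅ 0


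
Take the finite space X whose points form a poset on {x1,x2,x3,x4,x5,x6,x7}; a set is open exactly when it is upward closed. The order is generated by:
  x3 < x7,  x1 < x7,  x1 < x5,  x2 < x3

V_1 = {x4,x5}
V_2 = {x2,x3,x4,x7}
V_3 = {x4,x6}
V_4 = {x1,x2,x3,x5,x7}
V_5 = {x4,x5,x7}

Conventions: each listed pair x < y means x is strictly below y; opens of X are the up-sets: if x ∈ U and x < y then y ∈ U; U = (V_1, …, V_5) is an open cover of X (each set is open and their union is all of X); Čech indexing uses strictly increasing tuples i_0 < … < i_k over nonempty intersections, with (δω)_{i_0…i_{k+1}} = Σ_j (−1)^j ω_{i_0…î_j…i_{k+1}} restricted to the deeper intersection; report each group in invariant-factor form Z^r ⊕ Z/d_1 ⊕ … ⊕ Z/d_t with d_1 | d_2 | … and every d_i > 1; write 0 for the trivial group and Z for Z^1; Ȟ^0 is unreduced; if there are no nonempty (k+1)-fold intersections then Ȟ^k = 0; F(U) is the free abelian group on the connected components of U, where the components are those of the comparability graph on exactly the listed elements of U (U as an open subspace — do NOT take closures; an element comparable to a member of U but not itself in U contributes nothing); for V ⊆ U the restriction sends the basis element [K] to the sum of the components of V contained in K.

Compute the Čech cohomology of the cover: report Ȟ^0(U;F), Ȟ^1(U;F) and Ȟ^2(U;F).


nerve simplices:
  V12={x4} V13={x4} V14={x5} V15={x4,x5} V23={x4} V24={x2,x3,x7} V25={x4,x7} V35={x4} V45={x5,x7}
  V123={x4} V125={x4} V135={x4} V145={x5} V235={x4} V245={x7}
  V1235={x4}
components per intersection:
  V1: {x4} {x5}
  V2: {x2,x3,x7} {x4}
  V3: {x4} {x6}
  V4: {x1,x2,x3,x5,x7}
  V5: {x4} {x5} {x7}
  V12: {x4}
  V13: {x4}
  V14: {x5}
  V15: {x4} {x5}
  V23: {x4}
  V24: {x2,x3,x7}
  V25: {x4} {x7}
  V35: {x4}
  V45: {x5} {x7}
  V123: {x4}
  V125: {x4}
  V135: {x4}
  V145: {x5}
  V235: {x4}
  V245: {x7}
  V1235: {x4}
C dims 10,12,6,1; δ0: rk 7, SNF 1^7; δ1: rk 5, SNF 1^5; δ2: rk 1, SNF 1^1
degree 0: 10−7−0 = 3 → Ȟ^0 ≅ Z^3
degree 1: 12−5−7 = 0 → Ȟ^1 ≅ 0
degree 2: 6−1−5 = 0 → Ȟ^2 ≅ 0

Ȟ^0 = Z^3,  Ȟ^1 = 0,  Ȟ^2 = 0


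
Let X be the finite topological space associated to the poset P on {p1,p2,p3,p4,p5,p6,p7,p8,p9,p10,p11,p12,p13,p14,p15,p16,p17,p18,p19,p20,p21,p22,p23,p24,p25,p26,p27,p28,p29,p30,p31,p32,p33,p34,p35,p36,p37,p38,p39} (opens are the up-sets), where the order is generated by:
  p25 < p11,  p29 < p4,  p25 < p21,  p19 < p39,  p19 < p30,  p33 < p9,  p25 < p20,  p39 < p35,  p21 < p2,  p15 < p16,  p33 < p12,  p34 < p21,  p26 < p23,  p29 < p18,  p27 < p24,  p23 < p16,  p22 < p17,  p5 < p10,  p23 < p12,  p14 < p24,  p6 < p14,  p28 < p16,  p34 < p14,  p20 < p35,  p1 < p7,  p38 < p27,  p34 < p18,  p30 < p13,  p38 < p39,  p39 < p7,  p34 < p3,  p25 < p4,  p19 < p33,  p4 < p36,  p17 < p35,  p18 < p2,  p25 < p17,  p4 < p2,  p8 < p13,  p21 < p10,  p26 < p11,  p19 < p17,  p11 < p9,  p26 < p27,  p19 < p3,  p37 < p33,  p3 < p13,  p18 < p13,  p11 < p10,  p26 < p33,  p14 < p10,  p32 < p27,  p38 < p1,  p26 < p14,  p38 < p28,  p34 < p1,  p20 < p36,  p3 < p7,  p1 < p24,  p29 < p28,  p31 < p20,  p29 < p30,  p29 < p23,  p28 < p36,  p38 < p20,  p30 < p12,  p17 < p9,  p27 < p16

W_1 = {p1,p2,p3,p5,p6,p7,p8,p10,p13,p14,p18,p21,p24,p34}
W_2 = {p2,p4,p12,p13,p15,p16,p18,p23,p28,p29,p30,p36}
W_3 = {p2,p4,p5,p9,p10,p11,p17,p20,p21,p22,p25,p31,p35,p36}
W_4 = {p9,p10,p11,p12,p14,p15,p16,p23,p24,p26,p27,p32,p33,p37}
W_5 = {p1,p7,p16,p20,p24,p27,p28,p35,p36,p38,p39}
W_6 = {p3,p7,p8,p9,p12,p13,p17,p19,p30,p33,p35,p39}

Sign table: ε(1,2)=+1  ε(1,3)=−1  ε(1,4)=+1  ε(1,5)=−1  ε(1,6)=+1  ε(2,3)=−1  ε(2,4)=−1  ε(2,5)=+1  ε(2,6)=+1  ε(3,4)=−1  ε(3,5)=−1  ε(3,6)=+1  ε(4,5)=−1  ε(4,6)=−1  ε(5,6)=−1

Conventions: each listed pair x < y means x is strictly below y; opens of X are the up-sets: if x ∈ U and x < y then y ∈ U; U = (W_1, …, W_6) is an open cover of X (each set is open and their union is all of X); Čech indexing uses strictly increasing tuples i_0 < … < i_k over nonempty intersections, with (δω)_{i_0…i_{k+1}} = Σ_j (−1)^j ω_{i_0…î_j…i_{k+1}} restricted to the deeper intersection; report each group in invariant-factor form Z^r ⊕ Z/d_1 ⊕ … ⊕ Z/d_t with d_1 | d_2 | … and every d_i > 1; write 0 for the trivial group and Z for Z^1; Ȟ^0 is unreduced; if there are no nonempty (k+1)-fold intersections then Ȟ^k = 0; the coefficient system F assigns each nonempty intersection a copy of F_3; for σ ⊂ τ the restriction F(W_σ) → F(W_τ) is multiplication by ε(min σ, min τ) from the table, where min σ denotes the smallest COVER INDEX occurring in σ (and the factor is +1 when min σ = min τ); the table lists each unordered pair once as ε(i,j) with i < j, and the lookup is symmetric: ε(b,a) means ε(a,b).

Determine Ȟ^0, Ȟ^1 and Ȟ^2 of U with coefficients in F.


nerve of the cover:
  W12={p2,p13,p18} W13={p2,p5,p10,p21} W14={p10,p14,p24} W15={p1,p7,p24} W16={p3,p7,p8,p13} W23={p2,p4,p36} W24={p12,p15,p16,p23} W25={p16,p28,p36} W26={p12,p13,p30} W34={p9,p10,p11} W35={p20,p35,p36} W36={p9,p17,p35} W45={p16,p24,p27} W46={p9,p12,p33} W56={p7,p35,p39}
  W123={p2} W126={p13} W134={p10} W145={p24} W156={p7} W235={p36} W245={p16} W246={p12} W346={p9} W356={p35}
C dims 6,15,10; δ0: rk_F3 6; δ1: rk_F3 9
Ȟ^0 = (6 − 6) − 0 = 0, so Ȟ^0 ≅ 0
Ȟ^1 = (15 − 9) − 6 = 0, so Ȟ^1 ≅ 0
Ȟ^2 = (10 − 0) − 9 = 1, so Ȟ^2 ≅ Z/3

Ȟ^0(U;F) ≅ 0, Ȟ^1(U;F) ≅ 0 and Ȟ^2(U;F) ≅ Z/3


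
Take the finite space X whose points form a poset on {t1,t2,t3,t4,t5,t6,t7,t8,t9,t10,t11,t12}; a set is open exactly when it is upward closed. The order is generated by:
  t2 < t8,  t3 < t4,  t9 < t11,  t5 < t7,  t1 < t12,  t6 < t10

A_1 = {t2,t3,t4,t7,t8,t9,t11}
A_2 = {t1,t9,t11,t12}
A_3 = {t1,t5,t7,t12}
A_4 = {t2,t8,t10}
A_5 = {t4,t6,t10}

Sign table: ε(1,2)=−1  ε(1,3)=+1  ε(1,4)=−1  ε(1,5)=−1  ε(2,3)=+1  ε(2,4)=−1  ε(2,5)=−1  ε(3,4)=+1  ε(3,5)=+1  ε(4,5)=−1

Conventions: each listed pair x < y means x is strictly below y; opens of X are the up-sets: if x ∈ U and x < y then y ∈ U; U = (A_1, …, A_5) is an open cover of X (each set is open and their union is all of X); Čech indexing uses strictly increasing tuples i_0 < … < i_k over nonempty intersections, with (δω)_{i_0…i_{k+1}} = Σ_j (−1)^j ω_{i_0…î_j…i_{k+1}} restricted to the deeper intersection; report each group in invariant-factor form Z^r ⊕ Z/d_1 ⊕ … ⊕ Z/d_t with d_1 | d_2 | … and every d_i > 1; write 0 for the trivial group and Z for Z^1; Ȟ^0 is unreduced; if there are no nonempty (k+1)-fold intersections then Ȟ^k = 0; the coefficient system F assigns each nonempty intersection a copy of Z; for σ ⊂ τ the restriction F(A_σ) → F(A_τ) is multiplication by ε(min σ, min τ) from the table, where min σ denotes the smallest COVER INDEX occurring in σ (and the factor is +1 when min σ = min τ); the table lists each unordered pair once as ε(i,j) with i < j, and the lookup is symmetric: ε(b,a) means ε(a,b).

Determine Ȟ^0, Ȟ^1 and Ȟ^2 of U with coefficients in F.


Ȟ^0 ≅ 0,  Ȟ^1 ≅ Z ⊕ Z/2,  Ȟ^2 ≅ 0

intersection data:
  A12={t9,t11} A13={t7} A14={t2,t8} A15={t4} A23={t1,t12} A45={t10}
C dims 5,6; δ0: rk 5, SNF 1^4·2
Ȟ^0 = (5 − 5) − 0 = 0, so Ȟ^0 ≅ 0
Ȟ^1 = (6 − 0) − 5 = 1 plus torsion [2], so Ȟ^1 ≅ Z ⊕ Z/2
Ȟ^2 = (0 − 0) − 0 = 0, so Ȟ^2 ≅ 0


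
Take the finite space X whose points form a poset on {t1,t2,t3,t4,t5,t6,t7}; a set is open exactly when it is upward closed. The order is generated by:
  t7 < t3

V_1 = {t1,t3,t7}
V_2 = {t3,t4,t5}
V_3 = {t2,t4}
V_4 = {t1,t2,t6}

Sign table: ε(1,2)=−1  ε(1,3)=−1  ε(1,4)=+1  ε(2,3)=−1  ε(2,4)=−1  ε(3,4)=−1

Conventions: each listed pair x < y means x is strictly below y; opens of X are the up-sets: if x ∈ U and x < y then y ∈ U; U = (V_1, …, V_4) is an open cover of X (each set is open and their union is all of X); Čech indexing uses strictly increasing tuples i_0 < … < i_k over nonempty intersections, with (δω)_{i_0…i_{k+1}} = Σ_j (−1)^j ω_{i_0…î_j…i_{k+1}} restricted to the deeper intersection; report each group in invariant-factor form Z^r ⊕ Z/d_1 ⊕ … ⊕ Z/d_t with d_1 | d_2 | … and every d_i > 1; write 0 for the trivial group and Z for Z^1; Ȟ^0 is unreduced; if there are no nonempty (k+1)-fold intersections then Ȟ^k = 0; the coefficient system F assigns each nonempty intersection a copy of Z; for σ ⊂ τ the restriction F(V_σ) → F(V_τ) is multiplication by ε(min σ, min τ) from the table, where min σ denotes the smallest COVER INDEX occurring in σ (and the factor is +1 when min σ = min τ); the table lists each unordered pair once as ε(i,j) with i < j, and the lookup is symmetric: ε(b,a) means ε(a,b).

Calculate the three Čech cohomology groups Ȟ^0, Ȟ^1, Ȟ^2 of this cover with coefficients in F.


nerve simplices:
  V12={t3} V14={t1} V23={t4} V34={t2}
C dims 4,4; δ0: rk 4, SNF 1^3·2
degree 0: 4−4−0 = 0 → Ȟ^0 ≅ 0
degree 1: 4−0−4 = 0 plus torsion [2] → Ȟ^1 ≅ Z/2
degree 2: 0−0−0 = 0 → Ȟ^2 ≅ 0

Ȟ^0 = 0,  Ȟ^1 = Z/2,  Ȟ^2 = 0


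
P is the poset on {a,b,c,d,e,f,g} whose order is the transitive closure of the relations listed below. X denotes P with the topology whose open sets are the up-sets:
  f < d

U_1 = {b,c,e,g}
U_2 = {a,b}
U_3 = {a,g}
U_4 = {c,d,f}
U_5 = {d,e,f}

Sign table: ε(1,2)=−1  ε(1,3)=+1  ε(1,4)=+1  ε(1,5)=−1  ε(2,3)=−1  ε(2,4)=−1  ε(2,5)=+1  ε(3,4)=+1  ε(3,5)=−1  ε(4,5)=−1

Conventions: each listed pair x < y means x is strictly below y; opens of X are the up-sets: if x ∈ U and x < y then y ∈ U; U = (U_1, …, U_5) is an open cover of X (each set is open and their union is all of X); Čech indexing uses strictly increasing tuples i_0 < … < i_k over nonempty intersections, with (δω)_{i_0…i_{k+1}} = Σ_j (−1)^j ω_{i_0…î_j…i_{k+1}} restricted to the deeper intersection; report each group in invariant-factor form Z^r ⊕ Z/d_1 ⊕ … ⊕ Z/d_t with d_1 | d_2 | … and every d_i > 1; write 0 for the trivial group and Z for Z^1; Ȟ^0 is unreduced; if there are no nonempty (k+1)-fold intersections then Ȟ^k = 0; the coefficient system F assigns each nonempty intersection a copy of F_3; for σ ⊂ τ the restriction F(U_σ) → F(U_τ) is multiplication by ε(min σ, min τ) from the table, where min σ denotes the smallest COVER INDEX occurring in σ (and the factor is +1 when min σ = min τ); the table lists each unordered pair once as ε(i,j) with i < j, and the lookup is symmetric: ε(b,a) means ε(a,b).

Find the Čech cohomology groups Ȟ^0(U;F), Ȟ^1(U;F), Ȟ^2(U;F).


Ȟ^0(U;F) ≅ Z/3,  Ȟ^1(U;F) ≅ Z/3 ⊕ Z/3,  Ȟ^2(U;F) ≅ 0

nonempty intersections:
  U12={b} U13={g} U14={c} U15={e} U23={a} U45={d,f}
C dims 5,6; δ0: rk_F3 4
Ȟ^0: (5−4)−0=1 ⇒ Z/3
Ȟ^1: (6−0)−4=2 ⇒ Z/3 ⊕ Z/3
Ȟ^2: (0−0)−0=0 ⇒ 0


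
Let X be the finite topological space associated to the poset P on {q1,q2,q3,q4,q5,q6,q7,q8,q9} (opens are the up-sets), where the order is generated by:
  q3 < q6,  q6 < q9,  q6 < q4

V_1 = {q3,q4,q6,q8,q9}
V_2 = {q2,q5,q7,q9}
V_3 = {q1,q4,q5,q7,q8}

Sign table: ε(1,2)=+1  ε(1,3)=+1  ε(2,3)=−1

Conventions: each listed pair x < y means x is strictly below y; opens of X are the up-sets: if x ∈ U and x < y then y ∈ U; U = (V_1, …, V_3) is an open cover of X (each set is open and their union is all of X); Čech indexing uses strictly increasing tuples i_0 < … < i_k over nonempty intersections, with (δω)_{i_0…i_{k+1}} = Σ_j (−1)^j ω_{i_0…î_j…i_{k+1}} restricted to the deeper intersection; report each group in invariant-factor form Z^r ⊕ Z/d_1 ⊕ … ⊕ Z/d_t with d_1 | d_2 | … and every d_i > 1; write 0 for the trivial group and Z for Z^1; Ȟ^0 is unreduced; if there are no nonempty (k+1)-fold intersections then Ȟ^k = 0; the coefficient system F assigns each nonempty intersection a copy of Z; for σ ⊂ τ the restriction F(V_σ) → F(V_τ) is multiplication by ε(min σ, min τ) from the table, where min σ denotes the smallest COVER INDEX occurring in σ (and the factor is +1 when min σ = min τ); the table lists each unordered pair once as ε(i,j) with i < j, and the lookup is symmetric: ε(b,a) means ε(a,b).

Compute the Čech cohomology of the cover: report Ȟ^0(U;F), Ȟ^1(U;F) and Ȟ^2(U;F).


intersection data:
  V12={q9} V13={q4,q8} V23={q5,q7}
C dims 3,3; δ0: rk 3, SNF 1^2·2
Ȟ^0 = (3 − 3) − 0 = 0, so Ȟ^0 ≅ 0
Ȟ^1 = (3 − 0) − 3 = 0 plus torsion [2], so Ȟ^1 ≅ Z/2
Ȟ^2 = (0 − 0) − 0 = 0, so Ȟ^2 ≅ 0

Ȟ^0 = 0,  Ȟ^1 = Z/2,  Ȟ^2 = 0


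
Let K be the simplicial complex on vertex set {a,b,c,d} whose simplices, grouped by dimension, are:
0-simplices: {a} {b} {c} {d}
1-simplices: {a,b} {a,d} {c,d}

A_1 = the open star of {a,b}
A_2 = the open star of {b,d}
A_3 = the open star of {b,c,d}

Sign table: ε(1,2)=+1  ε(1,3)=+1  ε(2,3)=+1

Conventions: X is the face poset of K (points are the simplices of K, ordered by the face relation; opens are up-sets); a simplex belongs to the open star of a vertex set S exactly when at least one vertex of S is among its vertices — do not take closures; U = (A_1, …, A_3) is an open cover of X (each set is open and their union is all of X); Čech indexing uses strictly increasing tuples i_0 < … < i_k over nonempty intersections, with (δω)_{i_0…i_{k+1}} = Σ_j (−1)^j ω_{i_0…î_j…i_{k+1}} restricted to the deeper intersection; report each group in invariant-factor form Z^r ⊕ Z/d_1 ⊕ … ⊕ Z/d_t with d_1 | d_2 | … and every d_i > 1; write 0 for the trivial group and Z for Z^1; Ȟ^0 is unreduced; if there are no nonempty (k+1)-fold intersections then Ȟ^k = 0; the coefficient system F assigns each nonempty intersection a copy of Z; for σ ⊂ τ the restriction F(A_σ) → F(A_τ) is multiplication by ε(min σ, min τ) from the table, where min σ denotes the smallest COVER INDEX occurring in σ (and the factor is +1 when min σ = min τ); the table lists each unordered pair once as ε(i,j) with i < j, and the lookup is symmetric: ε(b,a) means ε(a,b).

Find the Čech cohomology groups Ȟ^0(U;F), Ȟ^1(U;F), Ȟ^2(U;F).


intersection data:
  A1={{a},{b},{a,b},{a,d}} A2={{b},{d},{a,b},{a,d},{c,d}} A3={{b},{c},{d},{a,b},{a,d},{c,d}}
  A12={{b},{a,b},{a,d}} A13={{b},{a,b},{a,d}} A23={{b},{d},{a,b},{a,d},{c,d}}
  A123={{b},{a,b},{a,d}}
C dims 3,3,1; δ0: rk 2, SNF 1^2; δ1: rk 1, SNF 1^1
Ȟ^0 = (3 − 2) − 0 = 1, so Ȟ^0 ≅ Z
Ȟ^1 = (3 − 1) − 2 = 0, so Ȟ^1 ≅ 0
Ȟ^2 = (1 − 0) − 1 = 0, so Ȟ^2 ≅ 0

Ȟ^0(U;F) ≅ Z, Ȟ^1(U;F) ≅ 0 and Ȟ^2(U;F) ≅ 0


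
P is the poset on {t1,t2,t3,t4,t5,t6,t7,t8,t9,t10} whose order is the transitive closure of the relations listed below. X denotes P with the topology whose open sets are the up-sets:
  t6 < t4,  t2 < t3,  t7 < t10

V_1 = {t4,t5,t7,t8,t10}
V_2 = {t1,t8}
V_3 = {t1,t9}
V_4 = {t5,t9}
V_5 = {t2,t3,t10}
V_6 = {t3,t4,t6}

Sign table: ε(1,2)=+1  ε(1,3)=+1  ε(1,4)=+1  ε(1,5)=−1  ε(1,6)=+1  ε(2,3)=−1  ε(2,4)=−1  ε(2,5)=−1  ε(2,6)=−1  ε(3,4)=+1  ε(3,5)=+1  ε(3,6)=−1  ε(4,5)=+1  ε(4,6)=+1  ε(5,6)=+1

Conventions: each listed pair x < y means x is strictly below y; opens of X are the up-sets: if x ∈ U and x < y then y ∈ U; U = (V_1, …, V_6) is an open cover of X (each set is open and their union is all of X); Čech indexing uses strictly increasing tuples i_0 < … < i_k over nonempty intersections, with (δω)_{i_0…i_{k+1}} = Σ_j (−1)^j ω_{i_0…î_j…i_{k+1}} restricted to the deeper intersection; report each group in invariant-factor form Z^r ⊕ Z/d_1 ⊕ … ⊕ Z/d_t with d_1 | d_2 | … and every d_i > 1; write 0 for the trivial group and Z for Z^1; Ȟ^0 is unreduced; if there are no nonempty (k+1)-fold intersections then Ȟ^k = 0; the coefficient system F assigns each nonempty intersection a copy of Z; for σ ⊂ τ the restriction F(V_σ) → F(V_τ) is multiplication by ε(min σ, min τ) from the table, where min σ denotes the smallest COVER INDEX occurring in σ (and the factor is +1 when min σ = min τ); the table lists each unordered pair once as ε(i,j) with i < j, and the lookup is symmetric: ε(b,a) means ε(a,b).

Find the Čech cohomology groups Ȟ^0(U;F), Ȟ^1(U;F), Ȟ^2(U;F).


Ȟ^0 = 0; Ȟ^1 = Z ⊕ Z/2; Ȟ^2 = 0

cover nerve:
  V12={t8} V14={t5} V15={t10} V16={t4} V23={t1} V34={t9} V56={t3}
C dims 6,7; δ0: rk 6, SNF 1^5·2
Ȟ^0: (6−6)−0=0 ⇒ 0
Ȟ^1: (7−0)−6=1 plus torsion [2] ⇒ Z ⊕ Z/2
Ȟ^2: (0−0)−0=0 ⇒ 0


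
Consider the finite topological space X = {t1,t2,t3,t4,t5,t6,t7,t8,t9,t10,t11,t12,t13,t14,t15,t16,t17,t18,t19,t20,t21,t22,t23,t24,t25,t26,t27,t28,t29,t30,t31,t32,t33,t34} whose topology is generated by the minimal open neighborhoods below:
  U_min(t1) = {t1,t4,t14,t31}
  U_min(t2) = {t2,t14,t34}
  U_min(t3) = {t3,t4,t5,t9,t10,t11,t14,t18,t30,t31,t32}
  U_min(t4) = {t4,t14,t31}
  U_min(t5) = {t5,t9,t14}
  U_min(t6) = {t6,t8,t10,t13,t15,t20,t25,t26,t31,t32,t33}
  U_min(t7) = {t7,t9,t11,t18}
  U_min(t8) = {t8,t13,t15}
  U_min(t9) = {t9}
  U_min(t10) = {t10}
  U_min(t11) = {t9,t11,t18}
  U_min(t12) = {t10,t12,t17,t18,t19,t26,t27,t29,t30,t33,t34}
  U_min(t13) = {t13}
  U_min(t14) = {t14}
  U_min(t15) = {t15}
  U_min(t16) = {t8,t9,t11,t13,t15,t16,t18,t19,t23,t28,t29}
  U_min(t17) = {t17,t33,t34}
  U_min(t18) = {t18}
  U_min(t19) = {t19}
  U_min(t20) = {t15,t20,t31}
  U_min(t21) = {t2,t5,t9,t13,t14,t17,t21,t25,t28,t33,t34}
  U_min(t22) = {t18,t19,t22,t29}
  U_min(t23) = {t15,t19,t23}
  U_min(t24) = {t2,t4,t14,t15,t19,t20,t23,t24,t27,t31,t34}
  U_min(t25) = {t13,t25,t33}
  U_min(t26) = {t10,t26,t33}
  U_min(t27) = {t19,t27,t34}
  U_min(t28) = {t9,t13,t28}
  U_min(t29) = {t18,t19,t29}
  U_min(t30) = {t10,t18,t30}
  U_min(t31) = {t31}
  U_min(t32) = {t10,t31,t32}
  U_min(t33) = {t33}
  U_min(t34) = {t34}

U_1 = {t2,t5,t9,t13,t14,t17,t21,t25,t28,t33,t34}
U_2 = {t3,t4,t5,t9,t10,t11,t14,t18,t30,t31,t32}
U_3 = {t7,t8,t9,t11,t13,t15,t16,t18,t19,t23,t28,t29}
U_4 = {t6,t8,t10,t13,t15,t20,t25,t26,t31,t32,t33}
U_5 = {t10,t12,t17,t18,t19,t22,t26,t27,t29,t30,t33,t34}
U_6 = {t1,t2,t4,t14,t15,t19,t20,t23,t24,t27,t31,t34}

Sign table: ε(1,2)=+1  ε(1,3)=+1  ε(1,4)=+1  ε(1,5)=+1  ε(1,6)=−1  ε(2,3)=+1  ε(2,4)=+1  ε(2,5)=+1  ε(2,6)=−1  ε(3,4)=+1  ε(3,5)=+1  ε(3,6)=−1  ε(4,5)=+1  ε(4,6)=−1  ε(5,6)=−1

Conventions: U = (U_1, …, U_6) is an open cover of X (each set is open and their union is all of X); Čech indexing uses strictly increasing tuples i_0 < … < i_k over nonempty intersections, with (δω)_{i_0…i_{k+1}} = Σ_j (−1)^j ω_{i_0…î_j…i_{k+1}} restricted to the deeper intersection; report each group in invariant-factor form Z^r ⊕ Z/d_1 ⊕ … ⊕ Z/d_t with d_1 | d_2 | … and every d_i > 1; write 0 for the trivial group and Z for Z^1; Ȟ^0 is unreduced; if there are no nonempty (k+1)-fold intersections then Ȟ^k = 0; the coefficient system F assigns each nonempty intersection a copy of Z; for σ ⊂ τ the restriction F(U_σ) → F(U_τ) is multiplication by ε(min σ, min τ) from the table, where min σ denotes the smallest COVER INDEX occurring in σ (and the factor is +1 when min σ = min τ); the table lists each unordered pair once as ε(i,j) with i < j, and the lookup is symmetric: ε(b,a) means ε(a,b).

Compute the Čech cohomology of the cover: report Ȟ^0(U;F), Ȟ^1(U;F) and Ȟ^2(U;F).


nonempty intersections:
  U12={t5,t9,t14} U13={t9,t13,t28} U14={t13,t25,t33} U15={t17,t33,t34} U16={t2,t14,t34} U23={t9,t11,t18} U24={t10,t31,t32} U25={t10,t18,t30} U26={t4,t14,t31} U34={t8,t13,t15} U35={t18,t19,t29} U36={t15,t19,t23} U45={t10,t26,t33} U46={t15,t20,t31} U56={t19,t27,t34}
  U123={t9} U126={t14} U134={t13} U145={t33} U156={t34} U235={t18} U245={t10} U246={t31} U346={t15} U356={t19}
C dims 6,15,10; δ0: rk 5, SNF 1^5; δ1: rk 10, SNF 1^9·2
Ȟ^0: (6−5)−0=1 ⇒ Z
Ȟ^1: (15−10)−5=0 ⇒ 0
Ȟ^2: (10−0)−10=0 plus torsion [2] ⇒ Z/2

Ȟ^0(U;F) ≅ Z,  Ȟ^1(U;F) ≅ 0,  Ȟ^2(U;F) ≅ Z/2


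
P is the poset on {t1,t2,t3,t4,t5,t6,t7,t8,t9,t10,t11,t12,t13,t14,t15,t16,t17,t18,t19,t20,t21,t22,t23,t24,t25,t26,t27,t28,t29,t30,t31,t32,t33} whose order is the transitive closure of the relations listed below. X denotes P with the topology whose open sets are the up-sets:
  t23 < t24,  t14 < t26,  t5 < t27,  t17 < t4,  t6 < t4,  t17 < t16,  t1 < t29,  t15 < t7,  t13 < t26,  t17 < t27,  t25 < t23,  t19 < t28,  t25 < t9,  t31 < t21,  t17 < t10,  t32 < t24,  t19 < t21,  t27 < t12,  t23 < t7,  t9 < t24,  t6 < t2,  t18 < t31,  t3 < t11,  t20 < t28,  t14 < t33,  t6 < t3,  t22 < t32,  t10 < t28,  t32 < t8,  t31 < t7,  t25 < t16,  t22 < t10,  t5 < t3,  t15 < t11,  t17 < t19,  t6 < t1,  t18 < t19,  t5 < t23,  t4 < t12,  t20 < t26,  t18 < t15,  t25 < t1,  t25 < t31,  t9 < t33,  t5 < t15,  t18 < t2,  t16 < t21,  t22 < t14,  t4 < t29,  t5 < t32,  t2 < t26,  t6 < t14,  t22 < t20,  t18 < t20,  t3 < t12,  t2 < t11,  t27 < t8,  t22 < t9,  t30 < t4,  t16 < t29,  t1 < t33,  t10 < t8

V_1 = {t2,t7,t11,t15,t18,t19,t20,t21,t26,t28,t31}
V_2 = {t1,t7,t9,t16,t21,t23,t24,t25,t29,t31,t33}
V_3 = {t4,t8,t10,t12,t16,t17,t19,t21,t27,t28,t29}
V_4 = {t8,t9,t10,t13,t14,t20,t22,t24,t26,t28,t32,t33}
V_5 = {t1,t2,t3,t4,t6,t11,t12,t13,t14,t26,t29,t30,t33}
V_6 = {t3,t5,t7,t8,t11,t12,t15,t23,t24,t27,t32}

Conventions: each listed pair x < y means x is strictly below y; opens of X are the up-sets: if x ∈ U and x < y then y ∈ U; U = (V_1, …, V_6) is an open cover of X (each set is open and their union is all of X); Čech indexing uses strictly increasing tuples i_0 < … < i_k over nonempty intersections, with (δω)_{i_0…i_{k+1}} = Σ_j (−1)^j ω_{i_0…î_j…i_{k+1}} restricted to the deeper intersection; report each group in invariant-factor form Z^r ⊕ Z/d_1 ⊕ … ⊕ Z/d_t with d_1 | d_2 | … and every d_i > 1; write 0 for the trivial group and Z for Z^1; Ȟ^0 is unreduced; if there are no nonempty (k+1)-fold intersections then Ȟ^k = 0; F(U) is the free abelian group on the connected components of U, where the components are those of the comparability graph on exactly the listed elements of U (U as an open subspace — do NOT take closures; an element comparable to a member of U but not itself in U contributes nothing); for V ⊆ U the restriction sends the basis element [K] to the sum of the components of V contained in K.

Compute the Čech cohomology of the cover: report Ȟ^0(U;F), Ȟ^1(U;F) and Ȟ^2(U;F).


Ȟ^0 ≅ Z, Ȟ^1 ≅ 0, Ȟ^2 ≅ Z/2

nonempty intersections:
  V12={t7,t21,t31} V13={t19,t21,t28} V14={t20,t26,t28} V15={t2,t11,t26} V16={t7,t11,t15} V23={t16,t21,t29} V24={t9,t24,t33} V25={t1,t29,t33} V26={t7,t23,t24} V34={t8,t10,t28} V35={t4,t12,t29} V36={t8,t12,t27} V45={t13,t14,t26,t33} V46={t8,t24,t32} V56={t3,t11,t12}
  V123={t21} V126={t7} V134={t28} V145={t26} V156={t11} V235={t29} V245={t33} V246={t24} V346={t8} V356={t12}
components per intersection:
  V1: {t2,t7,t11,t15,t18,t19,t20,t21,t26,t28,t31}
  V2: {t1,t7,t9,t16,t21,t23,t24,t25,t29,t31,t33}
  V3: {t4,t8,t10,t12,t16,t17,t19,t21,t27,t28,t29}
  V4: {t8,t9,t10,t13,t14,t20,t22,t24,t26,t28,t32,t33}
  V5: {t1,t2,t3,t4,t6,t11,t12,t13,t14,t26,t29,t30,t33}
  V6: {t3,t5,t7,t8,t11,t12,t15,t23,t24,t27,t32}
  V12: {t7,t21,t31}
  V13: {t19,t21,t28}
  V14: {t20,t26,t28}
  V15: {t2,t11,t26}
  V16: {t7,t11,t15}
  V23: {t16,t21,t29}
  V24: {t9,t24,t33}
  V25: {t1,t29,t33}
  V26: {t7,t23,t24}
  V34: {t8,t10,t28}
  V35: {t4,t12,t29}
  V36: {t8,t12,t27}
  V45: {t13,t14,t26,t33}
  V46: {t8,t24,t32}
  V56: {t3,t11,t12}
  V123: {t21}
  V126: {t7}
  V134: {t28}
  V145: {t26}
  V156: {t11}
  V235: {t29}
  V245: {t33}
  V246: {t24}
  V346: {t8}
  V356: {t12}
C dims 6,15,10; δ0: rk 5, SNF 1^5; δ1: rk 10, SNF 1^9·2
Ȟ^0: (6−5)−0=1 ⇒ Z
Ȟ^1: (15−10)−5=0 ⇒ 0
Ȟ^2: (10−0)−10=0 plus torsion [2] ⇒ Z/2


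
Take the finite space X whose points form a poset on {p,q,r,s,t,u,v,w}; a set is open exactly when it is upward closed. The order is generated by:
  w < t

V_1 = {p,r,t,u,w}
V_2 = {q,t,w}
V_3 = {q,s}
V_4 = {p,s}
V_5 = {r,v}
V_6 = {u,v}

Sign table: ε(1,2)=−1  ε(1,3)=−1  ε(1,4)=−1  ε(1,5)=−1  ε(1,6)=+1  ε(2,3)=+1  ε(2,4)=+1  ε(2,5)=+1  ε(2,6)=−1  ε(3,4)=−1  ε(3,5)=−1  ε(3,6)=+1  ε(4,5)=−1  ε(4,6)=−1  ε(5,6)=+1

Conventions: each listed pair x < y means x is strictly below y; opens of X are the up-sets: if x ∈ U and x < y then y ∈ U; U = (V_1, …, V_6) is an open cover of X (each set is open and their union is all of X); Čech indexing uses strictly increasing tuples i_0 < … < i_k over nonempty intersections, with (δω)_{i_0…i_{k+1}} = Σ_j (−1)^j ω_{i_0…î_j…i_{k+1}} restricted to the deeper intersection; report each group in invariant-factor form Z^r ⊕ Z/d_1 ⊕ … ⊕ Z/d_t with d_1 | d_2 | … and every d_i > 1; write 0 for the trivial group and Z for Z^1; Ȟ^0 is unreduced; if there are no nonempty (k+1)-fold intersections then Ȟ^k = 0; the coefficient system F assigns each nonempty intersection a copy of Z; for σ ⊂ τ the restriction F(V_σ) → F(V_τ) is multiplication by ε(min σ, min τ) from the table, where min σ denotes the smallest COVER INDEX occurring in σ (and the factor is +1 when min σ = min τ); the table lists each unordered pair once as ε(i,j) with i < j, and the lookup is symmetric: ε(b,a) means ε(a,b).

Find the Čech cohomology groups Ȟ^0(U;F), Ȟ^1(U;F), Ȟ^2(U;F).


nonempty overlaps:
  V12={t,w} V14={p} V15={r} V16={u} V23={q} V34={s} V56={v}
C dims 6,7; δ0: rk 6, SNF 1^5·2
degree 0: 6−6−0 = 0 → Ȟ^0 ≅ 0
degree 1: 7−0−6 = 1 plus torsion [2] → Ȟ^1 ≅ Z ⊕ Z/2
degree 2: 0−0−0 = 0 → Ȟ^2 ≅ 0

Ȟ^0(U;F) ≅ 0, Ȟ^1(U;F) ≅ Z ⊕ Z/2 and Ȟ^2(U;F) ≅ 0


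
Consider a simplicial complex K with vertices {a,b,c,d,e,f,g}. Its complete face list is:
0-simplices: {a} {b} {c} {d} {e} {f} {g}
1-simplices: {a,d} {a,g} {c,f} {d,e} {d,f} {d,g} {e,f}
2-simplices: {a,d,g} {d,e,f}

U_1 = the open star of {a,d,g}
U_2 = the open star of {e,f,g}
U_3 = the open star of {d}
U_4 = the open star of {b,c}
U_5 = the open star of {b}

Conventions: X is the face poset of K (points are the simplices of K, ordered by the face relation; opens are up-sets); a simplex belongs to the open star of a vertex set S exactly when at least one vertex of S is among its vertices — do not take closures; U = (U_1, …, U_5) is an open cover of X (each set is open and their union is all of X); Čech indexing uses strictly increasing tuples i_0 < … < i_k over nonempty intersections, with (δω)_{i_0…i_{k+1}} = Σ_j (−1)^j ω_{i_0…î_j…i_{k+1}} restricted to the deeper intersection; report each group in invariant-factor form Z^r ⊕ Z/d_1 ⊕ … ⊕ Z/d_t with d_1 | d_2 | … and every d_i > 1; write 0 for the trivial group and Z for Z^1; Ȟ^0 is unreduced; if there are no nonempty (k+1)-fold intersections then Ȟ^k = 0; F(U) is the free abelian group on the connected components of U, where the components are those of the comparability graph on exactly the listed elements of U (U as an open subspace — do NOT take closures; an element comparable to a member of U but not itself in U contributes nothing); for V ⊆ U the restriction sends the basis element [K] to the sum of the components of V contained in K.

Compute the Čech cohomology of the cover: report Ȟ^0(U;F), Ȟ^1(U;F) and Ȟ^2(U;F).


Ȟ^0(U;F) ≅ Z^2, Ȟ^1(U;F) ≅ 0, Ȟ^2(U;F) ≅ 0

nonempty overlaps:
  U1={{a},{d},{g},{a,d},{a,g},{d,e},{d,f},{d,g},{a,d,g},{d,e,f}} U2={{e},{f},{g},{a,g},{c,f},{d,e},{d,f},{d,g},{e,f},{a,d,g},{d,e,f}} U3={{d},{a,d},{d,e},{d,f},{d,g},{a,d,g},{d,e,f}} U4={{b},{c},{c,f}} U5={{b}}
  U12={{g},{a,g},{d,e},{d,f},{d,g},{a,d,g},{d,e,f}} U13={{d},{a,d},{d,e},{d,f},{d,g},{a,d,g},{d,e,f}} U23={{d,e},{d,f},{d,g},{a,d,g},{d,e,f}} U24={{c,f}} U45={{b}}
  U123={{d,e},{d,f},{d,g},{a,d,g},{d,e,f}}
components per intersection:
  U1: {{a},{d},{g},{a,d},{a,g},{d,e},{d,f},{d,g},{a,d,g},{d,e,f}}
  U2: {{e},{f},{c,f},{d,e},{d,f},{e,f},{d,e,f}} {{g},{a,g},{d,g},{a,d,g}}
  U3: {{d},{a,d},{d,e},{d,f},{d,g},{a,d,g},{d,e,f}}
  U4: {{b}} {{c},{c,f}}
  U5: {{b}}
  U12: {{g},{a,g},{d,g},{a,d,g}} {{d,e},{d,f},{d,e,f}}
  U13: {{d},{a,d},{d,e},{d,f},{d,g},{a,d,g},{d,e,f}}
  U23: {{d,e},{d,f},{d,e,f}} {{d,g},{a,d,g}}
  U24: {{c,f}}
  U45: {{b}}
  U123: {{d,e},{d,f},{d,e,f}} {{d,g},{a,d,g}}
C dims 7,7,2; δ0: rk 5, SNF 1^5; δ1: rk 2, SNF 1^2
degree 0: 7−5−0 = 2 → Ȟ^0 ≅ Z^2
degree 1: 7−2−5 = 0 → Ȟ^1 ≅ 0
degree 2: 2−0−2 = 0 → Ȟ^2 ≅ 0


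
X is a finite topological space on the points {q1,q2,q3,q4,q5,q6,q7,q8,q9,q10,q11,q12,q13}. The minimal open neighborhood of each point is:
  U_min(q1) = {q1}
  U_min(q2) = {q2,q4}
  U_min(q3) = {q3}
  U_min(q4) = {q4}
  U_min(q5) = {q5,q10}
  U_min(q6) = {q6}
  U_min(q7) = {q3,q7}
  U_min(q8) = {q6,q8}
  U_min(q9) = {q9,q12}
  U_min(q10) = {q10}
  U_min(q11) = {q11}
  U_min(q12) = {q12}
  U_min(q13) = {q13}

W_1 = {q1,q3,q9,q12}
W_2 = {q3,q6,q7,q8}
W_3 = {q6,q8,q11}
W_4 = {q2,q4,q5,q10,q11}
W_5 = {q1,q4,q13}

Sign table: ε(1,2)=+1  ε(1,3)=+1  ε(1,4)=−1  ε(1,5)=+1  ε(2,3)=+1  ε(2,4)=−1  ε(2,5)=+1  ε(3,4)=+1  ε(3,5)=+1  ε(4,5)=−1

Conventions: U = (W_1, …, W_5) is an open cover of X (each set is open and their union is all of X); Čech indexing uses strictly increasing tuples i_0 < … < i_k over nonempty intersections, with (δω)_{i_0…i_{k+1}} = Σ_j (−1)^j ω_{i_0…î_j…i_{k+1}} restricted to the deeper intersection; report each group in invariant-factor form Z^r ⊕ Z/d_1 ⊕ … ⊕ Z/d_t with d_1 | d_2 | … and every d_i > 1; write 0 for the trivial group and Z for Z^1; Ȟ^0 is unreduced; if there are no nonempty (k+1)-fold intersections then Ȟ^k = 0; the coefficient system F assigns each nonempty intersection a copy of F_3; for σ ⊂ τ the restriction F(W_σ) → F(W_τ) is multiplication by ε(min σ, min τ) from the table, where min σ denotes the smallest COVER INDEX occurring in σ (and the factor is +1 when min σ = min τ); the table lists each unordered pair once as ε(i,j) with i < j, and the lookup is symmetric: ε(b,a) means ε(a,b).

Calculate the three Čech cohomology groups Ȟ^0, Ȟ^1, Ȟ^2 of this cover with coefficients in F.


intersection data:
  W12={q3} W15={q1} W23={q6,q8} W34={q11} W45={q4}
C dims 5,5; δ0: rk_F3 5
Ȟ^0 = (5 − 5) − 0 = 0, so Ȟ^0 ≅ 0
Ȟ^1 = (5 − 0) − 5 = 0, so Ȟ^1 ≅ 0
Ȟ^2 = (0 − 0) − 0 = 0, so Ȟ^2 ≅ 0

Ȟ^0 = 0, Ȟ^1 = 0 and Ȟ^2 = 0
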